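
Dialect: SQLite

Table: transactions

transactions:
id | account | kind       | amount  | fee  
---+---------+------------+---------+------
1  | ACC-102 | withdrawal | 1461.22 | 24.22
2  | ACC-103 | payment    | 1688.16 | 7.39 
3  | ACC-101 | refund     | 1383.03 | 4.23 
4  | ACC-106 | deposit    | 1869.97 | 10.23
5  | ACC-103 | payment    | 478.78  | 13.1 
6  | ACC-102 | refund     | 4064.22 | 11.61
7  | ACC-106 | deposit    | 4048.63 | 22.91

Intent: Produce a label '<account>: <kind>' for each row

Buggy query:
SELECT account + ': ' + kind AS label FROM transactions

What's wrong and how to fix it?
Bug: SQLite uses || for string concatenation; + coerces text to numbers (yielding 0)

Fix: Replace + with || to concatenate text

Corrected query:
SELECT account || ': ' || kind AS label FROM transactions

Result:
label              
-------------------
ACC-102: withdrawal
ACC-103: payment   
ACC-101: refund    
ACC-106: deposit   
ACC-103: payment   
ACC-102: refund    
ACC-106: deposit   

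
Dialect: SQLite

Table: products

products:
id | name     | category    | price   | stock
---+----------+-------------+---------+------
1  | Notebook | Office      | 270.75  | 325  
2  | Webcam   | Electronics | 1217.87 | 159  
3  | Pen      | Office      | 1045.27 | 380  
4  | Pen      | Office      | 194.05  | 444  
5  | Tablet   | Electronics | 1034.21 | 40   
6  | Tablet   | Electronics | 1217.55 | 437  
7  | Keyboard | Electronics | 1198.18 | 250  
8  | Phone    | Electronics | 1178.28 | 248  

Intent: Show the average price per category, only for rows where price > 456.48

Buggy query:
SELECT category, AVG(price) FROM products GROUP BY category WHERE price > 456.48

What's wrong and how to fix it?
Bug: WHERE cannot follow GROUP BY

Fix: Move the WHERE clause before GROUP BY

Corrected query:
SELECT category, AVG(price) FROM products WHERE price > 456.48 GROUP BY category

Result:
category    | AVG(price)
------------+-----------
Electronics | 1169.218  
Office      | 1045.27   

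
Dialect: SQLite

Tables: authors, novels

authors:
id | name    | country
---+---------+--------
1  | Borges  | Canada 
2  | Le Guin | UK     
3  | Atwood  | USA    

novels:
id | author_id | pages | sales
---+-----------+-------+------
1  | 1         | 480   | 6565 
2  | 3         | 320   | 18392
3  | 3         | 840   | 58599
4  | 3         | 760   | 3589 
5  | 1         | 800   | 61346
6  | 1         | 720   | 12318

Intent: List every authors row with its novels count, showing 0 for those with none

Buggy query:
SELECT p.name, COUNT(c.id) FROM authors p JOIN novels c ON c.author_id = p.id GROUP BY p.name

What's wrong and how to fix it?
Bug: INNER JOIN drops authors rows that have no matching novels rows

Fix: Use LEFT JOIN so parents without children still appear (COUNT(c.id) gives 0)

Corrected query:
SELECT p.name, COUNT(c.id) FROM authors p LEFT JOIN novels c ON c.author_id = p.id GROUP BY p.name

Result:
name    | COUNT(c.id)
--------+------------
Atwood  | 3          
Borges  | 3          
Le Guin | 0          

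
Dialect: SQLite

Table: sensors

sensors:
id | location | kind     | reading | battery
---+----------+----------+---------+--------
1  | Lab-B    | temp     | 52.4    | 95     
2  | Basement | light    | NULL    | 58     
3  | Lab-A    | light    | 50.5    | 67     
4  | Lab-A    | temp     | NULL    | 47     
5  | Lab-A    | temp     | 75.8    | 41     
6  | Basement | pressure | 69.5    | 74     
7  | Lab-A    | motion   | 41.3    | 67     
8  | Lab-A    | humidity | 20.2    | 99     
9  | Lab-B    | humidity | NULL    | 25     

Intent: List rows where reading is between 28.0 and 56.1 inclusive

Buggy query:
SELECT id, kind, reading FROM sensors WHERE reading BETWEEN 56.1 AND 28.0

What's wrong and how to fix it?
Bug: The bounds are reversed; BETWEEN a AND b requires a <= b to match anything

Fix: Swap the bounds so the smaller value comes first

Corrected query:
SELECT id, kind, reading FROM sensors WHERE reading BETWEEN 28.0 AND 56.1

Result:
id | kind   | reading
---+--------+--------
1  | temp   | 52.4   
3  | light  | 50.5   
7  | motion | 41.3   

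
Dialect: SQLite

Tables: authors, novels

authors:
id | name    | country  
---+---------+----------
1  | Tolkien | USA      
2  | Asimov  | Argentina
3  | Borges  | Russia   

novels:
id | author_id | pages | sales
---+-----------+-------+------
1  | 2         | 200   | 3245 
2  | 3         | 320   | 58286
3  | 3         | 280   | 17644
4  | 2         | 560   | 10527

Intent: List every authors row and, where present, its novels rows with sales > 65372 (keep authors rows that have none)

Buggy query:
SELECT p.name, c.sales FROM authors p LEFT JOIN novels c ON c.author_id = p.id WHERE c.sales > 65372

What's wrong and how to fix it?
Bug: Filtering c.sales in WHERE discards the NULL rows produced by LEFT JOIN, turning it into an inner join

Fix: Put 'c.sales > 65372' in the JOIN's ON clause instead of WHERE

Corrected query:
SELECT p.name, c.sales FROM authors p LEFT JOIN novels c ON c.author_id = p.id AND c.sales > 65372

Result:
name    | sales
--------+------
Tolkien | NULL 
Asimov  | NULL 
Borges  | NULL 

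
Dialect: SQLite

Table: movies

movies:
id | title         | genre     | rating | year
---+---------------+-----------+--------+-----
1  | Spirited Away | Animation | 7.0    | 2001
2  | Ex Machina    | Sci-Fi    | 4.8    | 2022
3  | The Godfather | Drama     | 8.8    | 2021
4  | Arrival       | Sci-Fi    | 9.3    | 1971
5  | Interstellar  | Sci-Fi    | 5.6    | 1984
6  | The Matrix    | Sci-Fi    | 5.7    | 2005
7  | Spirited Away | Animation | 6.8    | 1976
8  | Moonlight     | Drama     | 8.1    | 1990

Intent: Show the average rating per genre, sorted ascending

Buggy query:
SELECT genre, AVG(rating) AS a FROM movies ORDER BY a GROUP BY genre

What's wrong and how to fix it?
Bug: ORDER BY appears before GROUP BY; SQL clause order requires GROUP BY first

Fix: Reorder: SELECT … FROM … GROUP BY … ORDER BY …

Corrected query:
SELECT genre, AVG(rating) AS a FROM movies GROUP BY genre ORDER BY a

Result:
genre     | a   
----------+-----
Sci-Fi    | 6.35
Animation | 6.9 
Drama     | 8.45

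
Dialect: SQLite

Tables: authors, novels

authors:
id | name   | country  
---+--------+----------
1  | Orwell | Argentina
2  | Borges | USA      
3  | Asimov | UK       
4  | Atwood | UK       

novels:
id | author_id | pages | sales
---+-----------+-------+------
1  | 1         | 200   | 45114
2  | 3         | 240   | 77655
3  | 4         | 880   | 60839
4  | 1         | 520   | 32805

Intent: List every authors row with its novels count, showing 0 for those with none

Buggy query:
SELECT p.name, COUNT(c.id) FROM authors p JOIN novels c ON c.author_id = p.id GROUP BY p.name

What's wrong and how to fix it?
Bug: An inner join excludes parents with zero children

Fix: Switch to LEFT JOIN to retain unmatched parent rows

Corrected query:
SELECT p.name, COUNT(c.id) FROM authors p LEFT JOIN novels c ON c.author_id = p.id GROUP BY p.name

Result:
name   | COUNT(c.id)
-------+------------
Asimov | 1          
Atwood | 1          
Borges | 0          
Orwell | 2          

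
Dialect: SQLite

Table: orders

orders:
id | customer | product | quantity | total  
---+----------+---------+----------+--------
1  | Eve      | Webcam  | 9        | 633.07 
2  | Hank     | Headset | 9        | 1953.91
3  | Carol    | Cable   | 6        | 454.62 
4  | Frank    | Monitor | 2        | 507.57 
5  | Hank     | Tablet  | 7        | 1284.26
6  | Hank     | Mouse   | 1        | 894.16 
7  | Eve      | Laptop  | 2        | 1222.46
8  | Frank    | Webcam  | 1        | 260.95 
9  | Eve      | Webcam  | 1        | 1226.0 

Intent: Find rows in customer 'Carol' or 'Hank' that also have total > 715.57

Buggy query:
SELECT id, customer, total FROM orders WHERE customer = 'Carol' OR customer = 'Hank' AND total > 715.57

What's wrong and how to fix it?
Bug: AND binds tighter than OR, so this parses as customer = 'Carol' OR (customer = 'Hank' AND total > 715.57)

Fix: Group the OR with parentheses (or use IN), then AND the threshold

Corrected query:
SELECT id, customer, total FROM orders WHERE (customer = 'Carol' OR customer = 'Hank') AND total > 715.57

Result:
id | customer | total  
---+----------+--------
2  | Hank     | 1953.91
5  | Hank     | 1284.26
6  | Hank     | 894.16 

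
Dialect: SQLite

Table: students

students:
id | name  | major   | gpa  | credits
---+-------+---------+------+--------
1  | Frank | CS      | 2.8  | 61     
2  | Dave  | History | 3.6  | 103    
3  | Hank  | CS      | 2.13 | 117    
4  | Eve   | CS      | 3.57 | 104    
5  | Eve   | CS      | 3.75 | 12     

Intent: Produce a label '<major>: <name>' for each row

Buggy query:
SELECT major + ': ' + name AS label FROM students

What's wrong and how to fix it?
Bug: '+' is numeric addition; on text columns SQLite converts them to 0 instead of concatenating

Fix: Use the || operator for string concatenation

Corrected query:
SELECT major || ': ' || name AS label FROM students

Result:
label        
-------------
CS: Frank    
History: Dave
CS: Hank     
CS: Eve      
CS: Eve      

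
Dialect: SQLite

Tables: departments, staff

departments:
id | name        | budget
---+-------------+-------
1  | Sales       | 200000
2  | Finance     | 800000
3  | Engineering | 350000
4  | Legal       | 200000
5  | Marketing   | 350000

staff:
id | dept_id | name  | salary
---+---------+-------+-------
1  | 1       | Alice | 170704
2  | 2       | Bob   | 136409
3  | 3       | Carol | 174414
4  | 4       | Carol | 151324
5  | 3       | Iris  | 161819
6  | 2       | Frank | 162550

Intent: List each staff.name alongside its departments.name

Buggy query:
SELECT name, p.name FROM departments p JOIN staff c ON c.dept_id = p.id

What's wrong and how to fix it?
Bug: 'name' exists in both joined tables, so the database can't tell which one is meant

Fix: Prefix ambiguous columns with the table alias

Corrected query:
SELECT c.name, p.name FROM departments p JOIN staff c ON c.dept_id = p.id

Result:
name  | name       
------+------------
Alice | Sales      
Bob   | Finance    
Carol | Engineering
Carol | Legal      
Iris  | Engineering
Frank | Finance    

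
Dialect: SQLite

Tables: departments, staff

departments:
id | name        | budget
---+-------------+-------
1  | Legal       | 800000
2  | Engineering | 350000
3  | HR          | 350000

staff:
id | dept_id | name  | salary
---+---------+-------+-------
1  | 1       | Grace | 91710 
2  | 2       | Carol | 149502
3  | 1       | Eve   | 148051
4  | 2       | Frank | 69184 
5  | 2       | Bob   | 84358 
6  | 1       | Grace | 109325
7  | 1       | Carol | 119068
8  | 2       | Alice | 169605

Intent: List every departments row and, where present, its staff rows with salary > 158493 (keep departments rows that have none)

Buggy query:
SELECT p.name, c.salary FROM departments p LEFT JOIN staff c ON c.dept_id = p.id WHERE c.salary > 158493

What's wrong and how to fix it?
Bug: Filtering c.salary in WHERE discards the NULL rows produced by LEFT JOIN, turning it into an inner join

Fix: Put 'c.salary > 158493' in the JOIN's ON clause instead of WHERE

Corrected query:
SELECT p.name, c.salary FROM departments p LEFT JOIN staff c ON c.dept_id = p.id AND c.salary > 158493

Result:
name        | salary
------------+-------
Legal       | NULL  
Engineering | 169605
HR          | NULL  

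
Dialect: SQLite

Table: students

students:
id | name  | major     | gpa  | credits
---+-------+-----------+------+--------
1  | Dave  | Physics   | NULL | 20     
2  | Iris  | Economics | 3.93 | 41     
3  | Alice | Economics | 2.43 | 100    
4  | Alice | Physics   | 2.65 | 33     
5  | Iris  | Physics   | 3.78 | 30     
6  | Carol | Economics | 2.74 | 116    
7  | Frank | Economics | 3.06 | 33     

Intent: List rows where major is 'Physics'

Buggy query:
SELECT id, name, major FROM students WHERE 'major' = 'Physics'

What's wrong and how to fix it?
Bug: Single quotes denote string literals in SQL; the column name is being compared as a constant string

Fix: Remove the quotes around the column name (or use double quotes for an identifier)

Corrected query:
SELECT id, name, major FROM students WHERE major = 'Physics'

Result:
id | name  | major  
---+-------+--------
1  | Dave  | Physics
4  | Alice | Physics
5  | Iris  | Physics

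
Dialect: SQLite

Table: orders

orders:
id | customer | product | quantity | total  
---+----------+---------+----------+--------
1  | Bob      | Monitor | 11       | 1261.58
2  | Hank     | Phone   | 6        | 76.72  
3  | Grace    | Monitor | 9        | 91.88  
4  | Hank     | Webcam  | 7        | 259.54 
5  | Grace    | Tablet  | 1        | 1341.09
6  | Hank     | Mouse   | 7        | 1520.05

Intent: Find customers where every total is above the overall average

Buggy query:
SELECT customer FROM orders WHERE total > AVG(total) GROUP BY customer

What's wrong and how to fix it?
Bug: WHERE evaluates per row before aggregation, so AVG() is unavailable

Fix: Use a subquery for AVG and a HAVING MIN(...) filter so the condition holds for every row in the group

Corrected query:
SELECT customer FROM orders GROUP BY customer HAVING MIN(total) > (SELECT AVG(total) FROM orders)

Result:
customer
--------
Bob     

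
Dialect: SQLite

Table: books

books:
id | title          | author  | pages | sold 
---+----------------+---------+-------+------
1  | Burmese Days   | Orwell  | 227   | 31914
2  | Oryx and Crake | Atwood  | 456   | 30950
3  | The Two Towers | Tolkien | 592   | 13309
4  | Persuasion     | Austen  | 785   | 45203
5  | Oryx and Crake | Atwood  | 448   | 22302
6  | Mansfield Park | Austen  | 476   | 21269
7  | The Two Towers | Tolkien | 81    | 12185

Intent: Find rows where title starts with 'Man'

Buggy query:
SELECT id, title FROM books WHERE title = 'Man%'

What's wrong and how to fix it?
Bug: '=' compares the literal string including the % character; pattern matching needs LIKE

Fix: Replace '=' with LIKE so 'Man%' is treated as a pattern

Corrected query:
SELECT id, title FROM books WHERE title LIKE 'Man%'

Result:
id | title         
---+---------------
6  | Mansfield Park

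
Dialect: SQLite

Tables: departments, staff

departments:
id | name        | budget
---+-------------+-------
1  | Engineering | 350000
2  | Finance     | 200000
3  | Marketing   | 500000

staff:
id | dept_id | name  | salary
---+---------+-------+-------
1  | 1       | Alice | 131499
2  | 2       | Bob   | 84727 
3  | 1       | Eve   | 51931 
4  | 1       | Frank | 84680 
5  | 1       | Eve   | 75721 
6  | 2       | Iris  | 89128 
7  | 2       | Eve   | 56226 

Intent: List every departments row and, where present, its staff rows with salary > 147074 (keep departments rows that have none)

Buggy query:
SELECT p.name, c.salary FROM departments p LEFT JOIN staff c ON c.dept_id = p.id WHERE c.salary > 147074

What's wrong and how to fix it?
Bug: Filtering c.salary in WHERE discards the NULL rows produced by LEFT JOIN, turning it into an inner join

Fix: Move the right-table condition into the ON clause so unmatched parents are kept

Corrected query:
SELECT p.name, c.salary FROM departments p LEFT JOIN staff c ON c.dept_id = p.id AND c.salary > 147074

Result:
name        | salary
------------+-------
Engineering | NULL  
Finance     | NULL  
Marketing   | NULL  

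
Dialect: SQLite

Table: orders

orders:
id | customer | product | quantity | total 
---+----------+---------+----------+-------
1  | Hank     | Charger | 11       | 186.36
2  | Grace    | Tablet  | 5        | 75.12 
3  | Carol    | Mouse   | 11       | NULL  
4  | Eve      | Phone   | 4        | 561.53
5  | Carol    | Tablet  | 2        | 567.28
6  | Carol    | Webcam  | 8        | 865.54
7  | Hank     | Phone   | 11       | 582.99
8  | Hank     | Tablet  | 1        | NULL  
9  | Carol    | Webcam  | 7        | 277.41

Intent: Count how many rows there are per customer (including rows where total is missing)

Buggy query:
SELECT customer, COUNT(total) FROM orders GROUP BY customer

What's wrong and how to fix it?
Bug: COUNT(column) counts non-NULL values only; rows with NULL total aren't counted

Fix: Replace COUNT(total) with COUNT(*)

Corrected query:
SELECT customer, COUNT(*) FROM orders GROUP BY customer

Result:
customer | COUNT(*)
---------+---------
Carol    | 4       
Eve      | 1       
Grace    | 1       
Hank     | 3       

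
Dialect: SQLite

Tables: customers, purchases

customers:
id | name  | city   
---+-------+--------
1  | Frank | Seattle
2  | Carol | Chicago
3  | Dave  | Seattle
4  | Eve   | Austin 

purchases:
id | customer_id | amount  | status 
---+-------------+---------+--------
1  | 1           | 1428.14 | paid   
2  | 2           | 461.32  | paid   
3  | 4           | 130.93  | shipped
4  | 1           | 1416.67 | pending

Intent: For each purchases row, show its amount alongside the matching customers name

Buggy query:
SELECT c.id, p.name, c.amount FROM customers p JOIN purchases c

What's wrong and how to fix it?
Bug: Missing join condition: each purchases row is matched to all customers rows instead of just its own

Fix: Add ON c.customer_id = p.id to the JOIN

Corrected query:
SELECT c.id, p.name, c.amount FROM customers p JOIN purchases c ON c.customer_id = p.id

Result:
id | name  | amount 
---+-------+--------
1  | Frank | 1428.14
2  | Carol | 461.32 
3  | Eve   | 130.93 
4  | Frank | 1416.67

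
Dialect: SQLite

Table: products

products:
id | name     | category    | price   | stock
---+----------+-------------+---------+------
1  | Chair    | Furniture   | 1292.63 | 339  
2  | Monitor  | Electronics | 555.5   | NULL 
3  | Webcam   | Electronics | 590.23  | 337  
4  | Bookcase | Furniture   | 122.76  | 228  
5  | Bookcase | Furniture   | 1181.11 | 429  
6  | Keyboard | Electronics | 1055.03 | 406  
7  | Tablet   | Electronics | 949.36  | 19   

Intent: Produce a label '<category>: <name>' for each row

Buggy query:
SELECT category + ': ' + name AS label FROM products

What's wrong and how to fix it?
Bug: SQLite uses || for string concatenation; + coerces text to numbers (yielding 0)

Fix: Use the || operator for string concatenation

Corrected query:
SELECT category || ': ' || name AS label FROM products

Result:
label                
---------------------
Furniture: Chair     
Electronics: Monitor 
Electronics: Webcam  
Furniture: Bookcase  
Furniture: Bookcase  
Electronics: Keyboard
Electronics: Tablet  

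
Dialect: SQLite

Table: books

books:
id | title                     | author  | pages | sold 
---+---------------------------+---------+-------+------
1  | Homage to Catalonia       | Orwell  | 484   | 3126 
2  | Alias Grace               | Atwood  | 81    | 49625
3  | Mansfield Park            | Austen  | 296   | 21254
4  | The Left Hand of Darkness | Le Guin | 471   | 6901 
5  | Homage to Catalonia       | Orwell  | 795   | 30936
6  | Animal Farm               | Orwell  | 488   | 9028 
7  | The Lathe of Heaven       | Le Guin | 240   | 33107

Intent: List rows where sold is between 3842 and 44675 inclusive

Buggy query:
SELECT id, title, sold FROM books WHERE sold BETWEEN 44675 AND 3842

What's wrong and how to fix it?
Bug: The bounds are reversed; BETWEEN a AND b requires a <= b to match anything

Fix: Write BETWEEN 3842 AND 44675

Corrected query:
SELECT id, title, sold FROM books WHERE sold BETWEEN 3842 AND 44675

Result:
id | title                     | sold 
---+---------------------------+------
3  | Mansfield Park            | 21254
4  | The Left Hand of Darkness | 6901 
5  | Homage to Catalonia       | 30936
6  | Animal Farm               | 9028 
7  | The Lathe of Heaven       | 33107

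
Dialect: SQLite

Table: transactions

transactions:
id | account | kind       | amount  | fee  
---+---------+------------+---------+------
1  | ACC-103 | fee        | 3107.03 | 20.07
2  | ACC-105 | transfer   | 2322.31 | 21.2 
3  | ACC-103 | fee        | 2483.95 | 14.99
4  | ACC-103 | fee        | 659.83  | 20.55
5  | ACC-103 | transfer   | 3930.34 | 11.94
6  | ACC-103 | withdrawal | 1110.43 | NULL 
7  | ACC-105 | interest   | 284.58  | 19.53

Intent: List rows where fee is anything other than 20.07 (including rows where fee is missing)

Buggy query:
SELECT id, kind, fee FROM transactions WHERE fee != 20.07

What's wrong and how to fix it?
Bug: 'fee != 20.07' is unknown when fee is NULL, so NULL rows are silently excluded

Fix: Add an explicit OR fee IS NULL to include the missing-value rows

Corrected query:
SELECT id, kind, fee FROM transactions WHERE fee != 20.07 OR fee IS NULL

Result:
id | kind       | fee  
---+------------+------
2  | transfer   | 21.2 
3  | fee        | 14.99
4  | fee        | 20.55
5  | transfer   | 11.94
6  | withdrawal | NULL 
7  | interest   | 19.53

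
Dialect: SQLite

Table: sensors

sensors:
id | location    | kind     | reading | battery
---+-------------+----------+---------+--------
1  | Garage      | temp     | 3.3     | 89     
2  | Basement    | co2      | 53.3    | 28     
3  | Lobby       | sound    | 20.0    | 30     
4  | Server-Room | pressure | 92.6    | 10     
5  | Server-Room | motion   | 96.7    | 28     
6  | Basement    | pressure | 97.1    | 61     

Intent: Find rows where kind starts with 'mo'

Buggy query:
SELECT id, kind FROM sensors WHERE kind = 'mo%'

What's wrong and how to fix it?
Bug: Wildcards only work with LIKE; '=' treats '%' as a literal character

Fix: Use LIKE for wildcard pattern matching

Corrected query:
SELECT id, kind FROM sensors WHERE kind LIKE 'mo%'

Result:
id | kind  
---+-------
5  | motion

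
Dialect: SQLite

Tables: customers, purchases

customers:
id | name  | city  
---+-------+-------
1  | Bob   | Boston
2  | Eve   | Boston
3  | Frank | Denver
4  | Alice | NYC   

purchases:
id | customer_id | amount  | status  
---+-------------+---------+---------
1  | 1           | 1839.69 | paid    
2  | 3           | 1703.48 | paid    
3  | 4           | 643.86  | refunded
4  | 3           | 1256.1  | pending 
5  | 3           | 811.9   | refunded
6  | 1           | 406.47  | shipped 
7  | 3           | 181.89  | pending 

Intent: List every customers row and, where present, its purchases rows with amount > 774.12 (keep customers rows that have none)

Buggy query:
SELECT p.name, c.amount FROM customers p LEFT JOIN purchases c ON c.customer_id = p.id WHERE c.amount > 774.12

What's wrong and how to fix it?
Bug: A WHERE condition on the right-hand table after LEFT JOIN drops unmatched parents

Fix: Move the right-table condition into the ON clause so unmatched parents are kept

Corrected query:
SELECT p.name, c.amount FROM customers p LEFT JOIN purchases c ON c.customer_id = p.id AND c.amount > 774.12

Result:
name  | amount 
------+--------
Bob   | 1839.69
Eve   | NULL   
Frank | 811.9  
Frank | 1256.1 
Frank | 1703.48
Alice | NULL   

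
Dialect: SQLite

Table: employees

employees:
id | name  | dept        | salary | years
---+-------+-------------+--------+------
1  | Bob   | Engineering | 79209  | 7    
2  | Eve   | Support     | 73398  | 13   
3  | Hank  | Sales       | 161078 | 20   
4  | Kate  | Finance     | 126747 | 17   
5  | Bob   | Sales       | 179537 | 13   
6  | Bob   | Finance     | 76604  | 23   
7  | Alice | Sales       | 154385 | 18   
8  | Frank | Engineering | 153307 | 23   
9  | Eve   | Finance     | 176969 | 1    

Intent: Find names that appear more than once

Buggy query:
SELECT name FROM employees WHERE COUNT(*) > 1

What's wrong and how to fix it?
Bug: COUNT(*) is an aggregate and cannot be used in WHERE

Fix: Group first, then use HAVING for the count condition

Corrected query:
SELECT name FROM employees GROUP BY name HAVING COUNT(*) > 1

Result:
name
----
Bob 
Eve 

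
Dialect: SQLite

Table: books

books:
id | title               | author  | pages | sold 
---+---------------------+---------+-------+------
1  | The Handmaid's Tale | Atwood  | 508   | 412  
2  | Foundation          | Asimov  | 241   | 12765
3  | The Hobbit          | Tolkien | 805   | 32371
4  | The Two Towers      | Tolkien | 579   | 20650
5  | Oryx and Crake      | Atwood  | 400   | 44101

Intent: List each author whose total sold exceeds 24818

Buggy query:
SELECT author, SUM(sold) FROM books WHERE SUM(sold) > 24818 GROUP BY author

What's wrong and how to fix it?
Bug: WHERE runs before GROUP BY, so aggregates aren't available there

Fix: Move the aggregate condition to a HAVING clause

Corrected query:
SELECT author, SUM(sold) FROM books GROUP BY author HAVING SUM(sold) > 24818

Result:
author  | SUM(sold)
--------+----------
Atwood  | 44513    
Tolkien | 53021    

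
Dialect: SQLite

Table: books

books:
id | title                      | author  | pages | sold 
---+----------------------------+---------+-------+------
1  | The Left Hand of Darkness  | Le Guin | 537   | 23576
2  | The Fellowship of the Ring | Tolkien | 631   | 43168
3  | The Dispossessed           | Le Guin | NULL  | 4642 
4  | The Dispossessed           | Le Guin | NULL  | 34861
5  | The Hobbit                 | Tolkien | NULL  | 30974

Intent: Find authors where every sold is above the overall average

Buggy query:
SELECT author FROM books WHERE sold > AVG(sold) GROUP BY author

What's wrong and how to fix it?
Bug: WHERE evaluates per row before aggregation, so AVG() is unavailable

Fix: Use a subquery for AVG and a HAVING MIN(...) filter so the condition holds for every row in the group

Corrected query:
SELECT author FROM books GROUP BY author HAVING MIN(sold) > (SELECT AVG(sold) FROM books)

Result:
author 
-------
Tolkien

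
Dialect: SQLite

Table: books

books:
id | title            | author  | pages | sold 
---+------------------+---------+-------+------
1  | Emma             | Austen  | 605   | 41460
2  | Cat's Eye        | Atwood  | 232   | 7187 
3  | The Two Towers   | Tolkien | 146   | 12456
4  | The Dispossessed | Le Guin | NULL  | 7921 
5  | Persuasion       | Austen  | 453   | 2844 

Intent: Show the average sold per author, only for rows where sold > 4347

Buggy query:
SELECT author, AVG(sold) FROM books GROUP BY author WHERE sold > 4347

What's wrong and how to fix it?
Bug: WHERE cannot follow GROUP BY

Fix: Place WHERE between FROM and GROUP BY

Corrected query:
SELECT author, AVG(sold) FROM books WHERE sold > 4347 GROUP BY author

Result:
author  | AVG(sold)
--------+----------
Atwood  | 7187     
Austen  | 41460    
Le Guin | 7921     
Tolkien | 12456    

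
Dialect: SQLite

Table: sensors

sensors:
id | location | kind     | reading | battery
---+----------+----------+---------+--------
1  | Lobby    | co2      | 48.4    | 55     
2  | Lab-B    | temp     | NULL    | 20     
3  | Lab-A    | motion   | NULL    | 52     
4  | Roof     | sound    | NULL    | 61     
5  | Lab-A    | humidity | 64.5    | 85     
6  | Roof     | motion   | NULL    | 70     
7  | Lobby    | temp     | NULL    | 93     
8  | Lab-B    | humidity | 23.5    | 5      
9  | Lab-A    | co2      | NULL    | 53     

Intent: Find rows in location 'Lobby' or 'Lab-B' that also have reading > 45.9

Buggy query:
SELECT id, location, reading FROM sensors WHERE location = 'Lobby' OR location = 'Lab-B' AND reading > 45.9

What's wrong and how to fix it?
Bug: Without parentheses, AND is evaluated before OR, so the reading filter only applies to the 'Lab-B' branch

Fix: Add parentheses around the OR so the AND applies to both alternatives

Corrected query:
SELECT id, location, reading FROM sensors WHERE (location = 'Lobby' OR location = 'Lab-B') AND reading > 45.9

Result:
id | location | reading
---+----------+--------
1  | Lobby    | 48.4   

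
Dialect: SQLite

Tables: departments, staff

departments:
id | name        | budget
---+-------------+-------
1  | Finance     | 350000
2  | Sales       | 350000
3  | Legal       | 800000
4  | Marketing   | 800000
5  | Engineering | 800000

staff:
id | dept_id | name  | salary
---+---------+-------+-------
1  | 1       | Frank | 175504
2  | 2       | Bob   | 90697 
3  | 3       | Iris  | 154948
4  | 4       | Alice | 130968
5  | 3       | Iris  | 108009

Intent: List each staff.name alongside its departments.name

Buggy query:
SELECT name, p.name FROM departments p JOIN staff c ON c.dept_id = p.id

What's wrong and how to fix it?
Bug: Both tables have a 'name' column; the unqualified reference is ambiguous

Fix: Qualify the column with its table alias (c.name)

Corrected query:
SELECT c.name, p.name FROM departments p JOIN staff c ON c.dept_id = p.id

Result:
name  | name     
------+----------
Frank | Finance  
Bob   | Sales    
Iris  | Legal    
Alice | Marketing
Iris  | Legal    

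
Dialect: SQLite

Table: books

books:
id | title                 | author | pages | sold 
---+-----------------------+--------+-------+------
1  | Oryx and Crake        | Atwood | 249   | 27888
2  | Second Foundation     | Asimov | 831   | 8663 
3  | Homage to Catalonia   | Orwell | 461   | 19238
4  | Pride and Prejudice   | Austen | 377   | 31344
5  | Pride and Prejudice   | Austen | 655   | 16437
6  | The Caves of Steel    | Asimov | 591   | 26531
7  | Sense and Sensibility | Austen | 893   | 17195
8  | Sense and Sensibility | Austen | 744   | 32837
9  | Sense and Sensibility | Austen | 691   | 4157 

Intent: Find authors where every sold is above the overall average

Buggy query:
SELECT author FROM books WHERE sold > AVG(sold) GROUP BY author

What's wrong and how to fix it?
Bug: WHERE evaluates per row before aggregation, so AVG() is unavailable

Fix: Compute the overall average in a scalar subquery and compare each group's MIN against it in HAVING

Corrected query:
SELECT author FROM books GROUP BY author HAVING MIN(sold) > (SELECT AVG(sold) FROM books)

Result:
author
------
Atwood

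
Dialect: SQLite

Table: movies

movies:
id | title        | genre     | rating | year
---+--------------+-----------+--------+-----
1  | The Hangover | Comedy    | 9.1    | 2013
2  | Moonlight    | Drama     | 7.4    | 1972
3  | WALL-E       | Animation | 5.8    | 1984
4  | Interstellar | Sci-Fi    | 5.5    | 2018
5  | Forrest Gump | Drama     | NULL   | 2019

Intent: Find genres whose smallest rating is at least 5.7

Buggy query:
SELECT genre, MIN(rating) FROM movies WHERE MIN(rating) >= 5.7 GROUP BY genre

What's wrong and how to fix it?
Bug: MIN() in WHERE is a misuse of aggregate

Fix: Use HAVING for the per-group MIN condition

Corrected query:
SELECT genre, MIN(rating) FROM movies GROUP BY genre HAVING MIN(rating) >= 5.7

Result:
genre     | MIN(rating)
----------+------------
Animation | 5.8        
Comedy    | 9.1        
Drama     | 7.4        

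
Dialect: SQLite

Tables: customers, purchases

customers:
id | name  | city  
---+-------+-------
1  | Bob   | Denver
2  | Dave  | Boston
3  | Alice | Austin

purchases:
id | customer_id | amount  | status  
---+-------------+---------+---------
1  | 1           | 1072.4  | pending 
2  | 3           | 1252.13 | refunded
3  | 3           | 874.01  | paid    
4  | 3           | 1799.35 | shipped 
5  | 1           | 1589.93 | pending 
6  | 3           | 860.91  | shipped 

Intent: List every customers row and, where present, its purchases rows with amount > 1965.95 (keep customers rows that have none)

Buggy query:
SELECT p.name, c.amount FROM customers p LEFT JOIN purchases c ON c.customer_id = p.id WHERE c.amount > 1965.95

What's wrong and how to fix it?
Bug: Filtering c.amount in WHERE discards the NULL rows produced by LEFT JOIN, turning it into an inner join

Fix: Put 'c.amount > 1965.95' in the JOIN's ON clause instead of WHERE

Corrected query:
SELECT p.name, c.amount FROM customers p LEFT JOIN purchases c ON c.customer_id = p.id AND c.amount > 1965.95

Result:
name  | amount
------+-------
Bob   | NULL  
Dave  | NULL  
Alice | NULL  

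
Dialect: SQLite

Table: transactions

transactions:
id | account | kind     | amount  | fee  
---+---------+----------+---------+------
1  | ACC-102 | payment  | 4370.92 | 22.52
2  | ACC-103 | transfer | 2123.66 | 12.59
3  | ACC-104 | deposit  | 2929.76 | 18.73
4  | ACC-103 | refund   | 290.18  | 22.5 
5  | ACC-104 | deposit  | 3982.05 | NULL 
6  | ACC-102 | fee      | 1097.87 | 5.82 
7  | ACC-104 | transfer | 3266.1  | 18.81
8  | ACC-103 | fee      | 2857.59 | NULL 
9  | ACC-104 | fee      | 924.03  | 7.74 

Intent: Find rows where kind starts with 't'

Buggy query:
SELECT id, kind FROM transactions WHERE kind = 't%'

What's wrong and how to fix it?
Bug: Wildcards only work with LIKE; '=' treats '%' as a literal character

Fix: Replace '=' with LIKE so 't%' is treated as a pattern

Corrected query:
SELECT id, kind FROM transactions WHERE kind LIKE 't%'

Result:
id | kind    
---+---------
2  | transfer
7  | transfer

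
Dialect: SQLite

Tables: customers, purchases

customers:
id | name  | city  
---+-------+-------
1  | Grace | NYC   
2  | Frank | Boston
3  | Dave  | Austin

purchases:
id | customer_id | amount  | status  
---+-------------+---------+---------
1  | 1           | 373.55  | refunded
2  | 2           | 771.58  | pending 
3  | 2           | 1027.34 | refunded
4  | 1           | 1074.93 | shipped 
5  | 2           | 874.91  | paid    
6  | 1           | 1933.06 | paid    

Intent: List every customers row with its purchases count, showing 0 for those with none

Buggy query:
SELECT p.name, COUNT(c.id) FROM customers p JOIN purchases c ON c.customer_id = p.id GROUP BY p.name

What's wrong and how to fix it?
Bug: INNER JOIN drops customers rows that have no matching purchases rows

Fix: Use LEFT JOIN so parents without children still appear (COUNT(c.id) gives 0)

Corrected query:
SELECT p.name, COUNT(c.id) FROM customers p LEFT JOIN purchases c ON c.customer_id = p.id GROUP BY p.name

Result:
name  | COUNT(c.id)
------+------------
Dave  | 0          
Frank | 3          
Grace | 3          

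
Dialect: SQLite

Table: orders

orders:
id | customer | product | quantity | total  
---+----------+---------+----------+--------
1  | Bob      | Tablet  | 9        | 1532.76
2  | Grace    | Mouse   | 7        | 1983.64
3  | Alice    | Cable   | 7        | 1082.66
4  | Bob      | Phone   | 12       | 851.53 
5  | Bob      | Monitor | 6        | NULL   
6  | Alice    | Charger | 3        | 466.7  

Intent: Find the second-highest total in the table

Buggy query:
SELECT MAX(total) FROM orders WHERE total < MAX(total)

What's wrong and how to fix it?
Bug: MAX(total) on the right of the comparison is an aggregate-in-WHERE error

Fix: Compute the overall MAX in a subquery, then take MAX of rows below it

Corrected query:
SELECT MAX(total) FROM orders WHERE total < (SELECT MAX(total) FROM orders)

Result:
MAX(total)
----------
1532.76   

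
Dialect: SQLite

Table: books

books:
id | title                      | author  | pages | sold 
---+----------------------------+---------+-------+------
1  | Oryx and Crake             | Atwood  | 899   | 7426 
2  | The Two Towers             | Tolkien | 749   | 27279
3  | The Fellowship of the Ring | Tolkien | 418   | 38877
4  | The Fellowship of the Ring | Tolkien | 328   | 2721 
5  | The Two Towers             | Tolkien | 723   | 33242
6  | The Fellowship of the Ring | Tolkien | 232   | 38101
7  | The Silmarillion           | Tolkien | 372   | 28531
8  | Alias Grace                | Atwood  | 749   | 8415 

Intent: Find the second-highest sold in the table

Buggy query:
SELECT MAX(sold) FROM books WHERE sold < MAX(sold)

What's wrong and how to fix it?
Bug: MAX(sold) on the right of the comparison is an aggregate-in-WHERE error

Fix: Put the inner MAX in a scalar subquery

Corrected query:
SELECT MAX(sold) FROM books WHERE sold < (SELECT MAX(sold) FROM books)

Result:
MAX(sold)
---------
38101    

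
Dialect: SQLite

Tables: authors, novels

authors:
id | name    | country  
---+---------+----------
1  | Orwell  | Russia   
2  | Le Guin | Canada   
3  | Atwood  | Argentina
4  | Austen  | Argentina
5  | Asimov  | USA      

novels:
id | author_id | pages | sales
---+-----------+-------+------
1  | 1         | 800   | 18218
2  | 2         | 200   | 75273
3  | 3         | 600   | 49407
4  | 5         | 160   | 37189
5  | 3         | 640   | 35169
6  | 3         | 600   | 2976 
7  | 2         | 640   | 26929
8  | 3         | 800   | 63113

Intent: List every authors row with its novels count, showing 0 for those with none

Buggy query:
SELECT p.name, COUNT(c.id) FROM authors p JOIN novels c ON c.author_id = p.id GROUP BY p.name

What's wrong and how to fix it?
Bug: INNER JOIN drops authors rows that have no matching novels rows

Fix: Use LEFT JOIN so parents without children still appear (COUNT(c.id) gives 0)

Corrected query:
SELECT p.name, COUNT(c.id) FROM authors p LEFT JOIN novels c ON c.author_id = p.id GROUP BY p.name

Result:
name    | COUNT(c.id)
--------+------------
Asimov  | 1          
Atwood  | 4          
Austen  | 0          
Le Guin | 2          
Orwell  | 1          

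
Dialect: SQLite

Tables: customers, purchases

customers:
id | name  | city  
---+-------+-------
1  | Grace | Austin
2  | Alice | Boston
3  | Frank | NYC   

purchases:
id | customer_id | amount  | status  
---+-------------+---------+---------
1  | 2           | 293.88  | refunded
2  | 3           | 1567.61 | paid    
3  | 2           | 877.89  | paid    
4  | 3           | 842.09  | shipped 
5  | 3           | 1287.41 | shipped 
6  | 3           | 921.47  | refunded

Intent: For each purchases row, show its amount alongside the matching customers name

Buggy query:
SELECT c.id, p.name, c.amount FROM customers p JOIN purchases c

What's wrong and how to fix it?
Bug: JOIN with no ON clause produces a cartesian product; every purchases row pairs with every customers row

Fix: Add ON c.customer_id = p.id to the JOIN

Corrected query:
SELECT c.id, p.name, c.amount FROM customers p JOIN purchases c ON c.customer_id = p.id

Result:
id | name  | amount 
---+-------+--------
1  | Alice | 293.88 
2  | Frank | 1567.61
3  | Alice | 877.89 
4  | Frank | 842.09 
5  | Frank | 1287.41
6  | Frank | 921.47 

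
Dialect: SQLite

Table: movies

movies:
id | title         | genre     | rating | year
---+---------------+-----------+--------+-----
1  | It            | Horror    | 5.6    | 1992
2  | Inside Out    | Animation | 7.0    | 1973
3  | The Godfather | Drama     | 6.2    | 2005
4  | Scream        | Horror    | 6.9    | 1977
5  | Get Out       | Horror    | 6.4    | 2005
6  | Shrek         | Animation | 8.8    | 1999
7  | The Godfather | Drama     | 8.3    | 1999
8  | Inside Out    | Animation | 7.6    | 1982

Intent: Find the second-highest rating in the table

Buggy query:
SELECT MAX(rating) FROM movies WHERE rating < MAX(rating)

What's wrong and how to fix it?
Bug: The inner MAX is an aggregate inside WHERE, which is not allowed

Fix: Compute the overall MAX in a subquery, then take MAX of rows below it

Corrected query:
SELECT MAX(rating) FROM movies WHERE rating < (SELECT MAX(rating) FROM movies)

Result:
MAX(rating)
-----------
8.3        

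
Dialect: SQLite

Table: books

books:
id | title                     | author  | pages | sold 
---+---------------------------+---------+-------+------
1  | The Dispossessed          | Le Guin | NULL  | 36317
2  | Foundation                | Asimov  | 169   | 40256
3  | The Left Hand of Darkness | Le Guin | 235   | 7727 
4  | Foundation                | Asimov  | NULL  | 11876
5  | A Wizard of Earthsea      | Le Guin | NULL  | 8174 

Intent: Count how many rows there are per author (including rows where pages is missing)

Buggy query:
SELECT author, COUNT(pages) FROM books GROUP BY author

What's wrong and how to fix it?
Bug: COUNT(pages) skips NULLs, so groups with missing pages are undercounted

Fix: Replace COUNT(pages) with COUNT(*)

Corrected query:
SELECT author, COUNT(*) FROM books GROUP BY author

Result:
author  | COUNT(*)
--------+---------
Asimov  | 2       
Le Guin | 3       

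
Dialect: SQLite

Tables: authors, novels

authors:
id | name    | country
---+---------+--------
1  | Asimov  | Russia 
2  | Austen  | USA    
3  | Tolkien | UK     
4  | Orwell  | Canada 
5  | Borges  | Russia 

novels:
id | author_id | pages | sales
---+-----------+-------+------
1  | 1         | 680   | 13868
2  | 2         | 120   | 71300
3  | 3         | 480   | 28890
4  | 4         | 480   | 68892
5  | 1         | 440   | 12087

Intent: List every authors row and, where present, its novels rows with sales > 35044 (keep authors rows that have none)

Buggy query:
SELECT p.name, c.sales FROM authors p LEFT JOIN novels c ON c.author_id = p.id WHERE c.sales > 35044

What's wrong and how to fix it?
Bug: A WHERE condition on the right-hand table after LEFT JOIN drops unmatched parents

Fix: Move the right-table condition into the ON clause so unmatched parents are kept

Corrected query:
SELECT p.name, c.sales FROM authors p LEFT JOIN novels c ON c.author_id = p.id AND c.sales > 35044

Result:
name    | sales
--------+------
Asimov  | NULL 
Austen  | 71300
Tolkien | NULL 
Orwell  | 68892
Borges  | NULL 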